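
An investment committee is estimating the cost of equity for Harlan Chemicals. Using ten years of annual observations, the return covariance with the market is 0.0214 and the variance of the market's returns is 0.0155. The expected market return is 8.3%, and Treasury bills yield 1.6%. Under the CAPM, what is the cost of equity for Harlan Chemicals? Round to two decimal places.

β = Cov(R_i, R_m) / Var(R_m) = 0.0214 / 0.0155 = 1.3806
MRP = 8.3% − 1.6% = 6.70%
E(R) = R_f + β × MRP = 1.6% + 1.3806 × 6.7% = 10.85%

10.85%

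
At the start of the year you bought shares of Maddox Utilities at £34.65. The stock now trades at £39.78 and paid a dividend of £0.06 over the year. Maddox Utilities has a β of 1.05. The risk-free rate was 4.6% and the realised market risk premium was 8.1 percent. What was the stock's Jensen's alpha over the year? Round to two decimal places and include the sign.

+1.87%

Realised HPR = (P1 + D1 − P0) / P0 = (39.78 + 0.06 − 34.65) / 34.65 = 5.19 / 34.65 = 14.9784%
CAPM required = R_f + β·MRP = 4.6% + 1.05 × 8.1% = 13.1050%
α = realised − required = 14.9784% − 13.1050% = +1.87%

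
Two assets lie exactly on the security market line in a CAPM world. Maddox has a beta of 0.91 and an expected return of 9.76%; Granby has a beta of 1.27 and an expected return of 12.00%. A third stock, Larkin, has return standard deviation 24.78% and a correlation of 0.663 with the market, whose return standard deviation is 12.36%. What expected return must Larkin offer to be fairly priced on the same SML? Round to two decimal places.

12.37%

MRP = (12.00% − 9.76%) / (1.27 − 0.91) = 6.2222%
R_f = 9.76% − 0.91 × 6.2222% = 4.0978%
β_Larkin = ρ·σ_i/σ_m = 0.663 × 24.78 / 12.36 = 1.3292
E(R_Larkin) = R_f + β × MRP = 4.0978% + 1.3292 × 6.2222% = 12.37%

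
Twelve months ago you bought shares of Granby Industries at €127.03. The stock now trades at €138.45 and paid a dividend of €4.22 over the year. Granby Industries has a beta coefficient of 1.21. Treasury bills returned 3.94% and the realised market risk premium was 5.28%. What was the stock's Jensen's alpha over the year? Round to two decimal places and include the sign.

Realised HPR = (P1 + D1 − P0) / P0 = (138.45 + 4.22 − 127.03) / 127.03 = 15.64 / 127.03 = 12.3121%
CAPM required = R_f + β·MRP = 3.94% + 1.21 × 5.28% = 10.3288%
α = realised − required = 12.3121% − 10.3288% = +1.98%

+1.98%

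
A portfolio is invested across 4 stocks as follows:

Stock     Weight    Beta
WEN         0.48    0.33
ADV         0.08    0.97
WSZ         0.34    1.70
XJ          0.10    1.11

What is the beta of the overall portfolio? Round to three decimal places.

β_P = Σ w_i β_i = 0.48×0.33 + 0.08×0.97 + 0.34×1.70 + 0.10×1.11 = 0.9250

0.925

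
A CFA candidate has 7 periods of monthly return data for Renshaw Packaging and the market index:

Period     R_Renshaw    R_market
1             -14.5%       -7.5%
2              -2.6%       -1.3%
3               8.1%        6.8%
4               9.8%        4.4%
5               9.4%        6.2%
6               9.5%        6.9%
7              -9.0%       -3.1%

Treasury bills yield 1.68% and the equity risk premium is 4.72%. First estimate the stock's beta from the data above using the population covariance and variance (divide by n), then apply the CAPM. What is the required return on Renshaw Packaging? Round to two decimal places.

Mean R_i = (-14.5 − 2.6 + 8.1 + 9.8 + 9.4 + 9.5 − 9.0) / 7 = 1.5286%
Mean R_m = (-7.5 − 1.3 + 6.8 + 4.4 + 6.2 + 6.9 − 3.1) / 7 = 1.7714%
Σ(R_i − R̄_i)(R_m − R̄_m) = 343.1057  ⇒  Cov = 343.1057 / 7 = 49.0151
Σ(R_m − R̄_m)² = 197.2343  ⇒  Var(R_m) = 197.2343 / 7 = 28.1763
β = Cov / Var(R_m) = 49.0151 / 28.1763 = 1.7396
E(R) = R_f + β × MRP = 1.68% + 1.7396 × 4.72% = 9.89%

9.89%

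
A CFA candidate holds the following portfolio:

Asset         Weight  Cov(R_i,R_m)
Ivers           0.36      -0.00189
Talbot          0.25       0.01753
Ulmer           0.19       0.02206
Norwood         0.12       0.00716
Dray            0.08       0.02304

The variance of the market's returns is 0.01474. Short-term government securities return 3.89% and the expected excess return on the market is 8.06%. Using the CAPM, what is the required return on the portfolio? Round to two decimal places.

β_Ivers = -0.00189 / 0.01474 = -0.1282
β_Talbot = 0.01753 / 0.01474 = 1.1893
β_Ulmer = 0.02206 / 0.01474 = 1.4966
β_Norwood = 0.00716 / 0.01474 = 0.4858
β_Dray = 0.02304 / 0.01474 = 1.5631
β_P = Σ w_i β_i = 0.36×-0.1282 + 0.25×1.1893 + 0.19×1.4966 + 0.12×0.4858 + 0.08×1.5631 = 0.7189
E(R_P) = R_f + β_P × MRP = 3.89% + 0.7189 × 8.06% = 9.68%

9.68%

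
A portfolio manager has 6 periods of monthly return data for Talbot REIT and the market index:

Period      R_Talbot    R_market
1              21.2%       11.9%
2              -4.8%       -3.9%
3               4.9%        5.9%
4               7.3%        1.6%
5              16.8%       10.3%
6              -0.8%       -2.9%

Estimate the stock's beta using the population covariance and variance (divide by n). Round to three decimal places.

1.431

Mean R_i = (21.2 − 4.8 + 4.9 + 7.3 + 16.8 − 0.8) / 6 = 7.4333%
Mean R_m = (11.9 − 3.9 + 5.9 + 1.6 + 10.3 − 2.9) / 6 = 3.8167%
Σ(R_i − R̄_i)(R_m − R̄_m) = 316.7267  ⇒  Cov = 316.7267 / 6 = 52.7878
Σ(R_m − R̄_m)² = 221.2883  ⇒  Var(R_m) = 221.2883 / 6 = 36.8814
β = Cov / Var(R_m) = 52.7878 / 36.8814 = 1.4313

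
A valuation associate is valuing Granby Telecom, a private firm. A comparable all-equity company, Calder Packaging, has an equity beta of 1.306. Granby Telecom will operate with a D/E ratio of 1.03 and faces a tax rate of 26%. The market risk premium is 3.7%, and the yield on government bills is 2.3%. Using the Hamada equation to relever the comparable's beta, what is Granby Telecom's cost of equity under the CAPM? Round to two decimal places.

β_L = β_U × [1 + (1 − t)(D/E)] = 1.306 × [1 + (1 − 0.26) × 1.03]
    = 1.306 × [1 + 0.74 × 1.03] = 1.306 × 1.7622 = 2.3014
E(R) = R_f + β_L × MRP = 2.3% + 2.3014 × 3.7% = 10.82%

10.82%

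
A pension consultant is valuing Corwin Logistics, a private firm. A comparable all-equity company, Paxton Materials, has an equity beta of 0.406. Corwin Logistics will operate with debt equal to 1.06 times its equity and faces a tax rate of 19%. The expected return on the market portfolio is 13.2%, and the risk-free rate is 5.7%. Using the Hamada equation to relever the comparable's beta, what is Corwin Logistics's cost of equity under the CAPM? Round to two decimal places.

11.36%

β_L = β_U × [1 + (1 − t)(D/E)] = 0.406 × [1 + (1 − 0.19) × 1.06]
    = 0.406 × [1 + 0.81 × 1.06] = 0.406 × 1.8586 = 0.7546
MRP = 13.2% − 5.7% = 7.50%
E(R) = R_f + β_L × MRP = 5.7% + 0.7546 × 7.5% = 11.36%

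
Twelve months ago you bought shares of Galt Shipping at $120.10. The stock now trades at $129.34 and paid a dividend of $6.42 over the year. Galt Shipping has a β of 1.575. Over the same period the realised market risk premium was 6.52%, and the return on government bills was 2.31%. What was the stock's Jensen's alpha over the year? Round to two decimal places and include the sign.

+0.46%

Realised HPR = (P1 + D1 − P0) / P0 = (129.34 + 6.42 − 120.10) / 120.10 = 15.66 / 120.10 = 13.0391%
CAPM required = R_f + β·MRP = 2.31% + 1.575 × 6.52% = 12.57900%
α = realised − required = 13.0391% − 12.57900% = +0.46%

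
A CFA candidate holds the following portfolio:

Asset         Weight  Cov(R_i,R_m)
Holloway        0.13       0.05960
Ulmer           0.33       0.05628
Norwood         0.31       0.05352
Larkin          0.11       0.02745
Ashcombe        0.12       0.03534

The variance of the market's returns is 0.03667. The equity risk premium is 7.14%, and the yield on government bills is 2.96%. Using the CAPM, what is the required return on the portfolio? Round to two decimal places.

12.73%

β_Holloway = 0.05960 / 0.03667 = 1.6253
β_Ulmer = 0.05628 / 0.03667 = 1.5348
β_Norwood = 0.05352 / 0.03667 = 1.4595
β_Larkin = 0.02745 / 0.03667 = 0.7486
β_Ashcombe = 0.03534 / 0.03667 = 0.9637
β_P = Σ w_i β_i = 0.13×1.6253 + 0.33×1.5348 + 0.31×1.4595 + 0.11×0.7486 + 0.12×0.9637 = 1.3682
E(R_P) = R_f + β_P × MRP = 2.96% + 1.3682 × 7.14% = 12.73%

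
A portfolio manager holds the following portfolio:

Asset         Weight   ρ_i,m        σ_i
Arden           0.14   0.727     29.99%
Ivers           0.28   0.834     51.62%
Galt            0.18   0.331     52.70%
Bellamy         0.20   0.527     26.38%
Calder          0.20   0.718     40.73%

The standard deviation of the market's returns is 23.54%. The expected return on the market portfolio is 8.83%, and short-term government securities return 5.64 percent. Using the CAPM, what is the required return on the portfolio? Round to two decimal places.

β_Arden = 0.727 × 29.99% / 23.54% = 0.9262
β_Ivers = 0.834 × 51.62% / 23.54% = 1.8288
β_Galt = 0.331 × 52.70% / 23.54% = 0.7410
β_Bellamy = 0.527 × 26.38% / 23.54% = 0.5906
β_Calder = 0.718 × 40.73% / 23.54% = 1.2423
β_P = Σ w_i β_i = 0.14×0.9262 + 0.28×1.8288 + 0.18×0.7410 + 0.20×0.5906 + 0.20×1.2423 = 1.1417
MRP = 8.83% − 5.64% = 3.19%
E(R_P) = R_f + β_P × MRP = 5.64% + 1.1417 × 3.19% = 9.28%

9.28%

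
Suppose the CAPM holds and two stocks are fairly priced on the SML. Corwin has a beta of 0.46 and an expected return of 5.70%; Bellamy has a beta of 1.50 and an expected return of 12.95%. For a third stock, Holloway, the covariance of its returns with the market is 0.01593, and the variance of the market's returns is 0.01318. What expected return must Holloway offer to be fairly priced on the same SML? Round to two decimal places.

MRP = (12.95% − 5.70%) / (1.50 − 0.46) = 6.9712%
R_f = 5.70% − 0.46 × 6.9712% = 2.4932%
β_Holloway = Cov / Var(R_m) = 0.01593 / 0.01318 = 1.2086
E(R_Holloway) = R_f + β × MRP = 2.4932% + 1.2086 × 6.9712% = 10.92%

10.92%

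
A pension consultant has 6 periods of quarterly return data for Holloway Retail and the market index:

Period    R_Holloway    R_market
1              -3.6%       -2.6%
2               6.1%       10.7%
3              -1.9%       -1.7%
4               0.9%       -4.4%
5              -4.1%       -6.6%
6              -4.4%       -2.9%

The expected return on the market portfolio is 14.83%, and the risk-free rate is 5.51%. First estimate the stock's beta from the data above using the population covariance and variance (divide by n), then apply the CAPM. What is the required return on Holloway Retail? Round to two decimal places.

10.77%

Mean R_i = (-3.6 + 6.1 − 1.9 + 0.9 − 4.1 − 4.4) / 6 = -1.1667%
Mean R_m = (-2.6 + 10.7 − 1.7 − 4.4 − 6.6 − 2.9) / 6 = -1.2500%
Σ(R_i − R̄_i)(R_m − R̄_m) = 104.9700  ⇒  Cov = 104.9700 / 6 = 17.4950
Σ(R_m − R̄_m)² = 186.0950  ⇒  Var(R_m) = 186.0950 / 6 = 31.0158
β = Cov / Var(R_m) = 17.4950 / 31.0158 = 0.5641
MRP = 14.83% − 5.51% = 9.32%
E(R) = R_f + β × MRP = 5.51% + 0.5641 × 9.32% = 10.77%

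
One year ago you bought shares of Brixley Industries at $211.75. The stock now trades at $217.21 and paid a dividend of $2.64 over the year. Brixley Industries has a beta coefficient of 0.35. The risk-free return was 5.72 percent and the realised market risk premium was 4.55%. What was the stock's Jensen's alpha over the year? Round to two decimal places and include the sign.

Realised HPR = (P1 + D1 − P0) / P0 = (217.21 + 2.64 − 211.75) / 211.75 = 8.10 / 211.75 = 3.8253%
CAPM required = R_f + β·MRP = 5.72% + 0.35 × 4.55% = 7.3125%
α = realised − required = 3.8253% − 7.3125% = -3.49%

-3.49%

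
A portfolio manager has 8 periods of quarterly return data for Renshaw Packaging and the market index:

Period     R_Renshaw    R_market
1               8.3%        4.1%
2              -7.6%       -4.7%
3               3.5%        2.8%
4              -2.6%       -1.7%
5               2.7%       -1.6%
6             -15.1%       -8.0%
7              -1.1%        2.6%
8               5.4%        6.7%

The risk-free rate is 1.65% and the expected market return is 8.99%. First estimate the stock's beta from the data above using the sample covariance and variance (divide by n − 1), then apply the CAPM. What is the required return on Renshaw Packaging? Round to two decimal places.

11.88%

Mean R_i = (8.3 − 7.6 + 3.5 − 2.6 + 2.7 − 15.1 − 1.1 + 5.4) / 8 = -0.8125%
Mean R_m = (4.1 − 4.7 + 2.8 − 1.7 − 1.6 − 8.0 + 2.6 + 6.7) / 8 = 0.0250%
Σ(R_i − R̄_i)(R_m − R̄_m) = 233.9325  ⇒  Cov = 233.9325 / 7 = 33.4189
Σ(R_m − R̄_m)² = 167.8350  ⇒  Var(R_m) = 167.8350 / 7 = 23.9764
β = Cov / Var(R_m) = 33.4189 / 23.9764 = 1.3938
MRP = 8.99% − 1.65% = 7.34%
E(R) = R_f + β × MRP = 1.65% + 1.3938 × 7.34% = 11.88%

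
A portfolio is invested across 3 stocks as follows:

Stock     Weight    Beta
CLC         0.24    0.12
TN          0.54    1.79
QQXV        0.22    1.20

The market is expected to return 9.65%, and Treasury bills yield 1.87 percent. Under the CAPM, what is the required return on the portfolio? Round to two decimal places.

β_P = Σ w_i β_i = 0.24×0.12 + 0.54×1.79 + 0.22×1.20 = 1.2594
MRP = 9.65% − 1.87% = 7.78%
E(R_P) = R_f + β_P × MRP = 1.87% + 1.2594 × 7.78% = 11.67%

11.67%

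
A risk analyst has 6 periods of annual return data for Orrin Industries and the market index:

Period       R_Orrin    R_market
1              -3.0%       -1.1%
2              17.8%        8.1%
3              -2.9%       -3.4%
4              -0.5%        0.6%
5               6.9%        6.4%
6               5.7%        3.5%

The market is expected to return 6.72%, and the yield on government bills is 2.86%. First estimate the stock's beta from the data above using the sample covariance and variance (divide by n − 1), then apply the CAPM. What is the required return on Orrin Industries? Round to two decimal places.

Mean R_i = (-3.0 + 17.8 − 2.9 − 0.5 + 6.9 + 5.7) / 6 = 4.0000%
Mean R_m = (-1.1 + 8.1 − 3.4 + 0.6 + 6.4 + 3.5) / 6 = 2.3500%
Σ(R_i − R̄_i)(R_m − R̄_m) = 164.7500  ⇒  Cov = 164.7500 / 5 = 32.9500
Σ(R_m − R̄_m)² = 98.8150  ⇒  Var(R_m) = 98.8150 / 5 = 19.7630
β = Cov / Var(R_m) = 32.9500 / 19.7630 = 1.6673
MRP = 6.72% − 2.86% = 3.86%
E(R) = R_f + β × MRP = 2.86% + 1.6673 × 3.86% = 9.30%

9.30%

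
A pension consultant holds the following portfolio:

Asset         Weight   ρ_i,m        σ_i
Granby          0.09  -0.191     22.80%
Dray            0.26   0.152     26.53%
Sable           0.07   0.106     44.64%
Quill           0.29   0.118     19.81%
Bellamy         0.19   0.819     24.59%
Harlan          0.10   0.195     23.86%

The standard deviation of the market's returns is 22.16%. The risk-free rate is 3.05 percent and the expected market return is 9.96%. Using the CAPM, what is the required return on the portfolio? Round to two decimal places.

β_Granby = -0.191 × 22.80% / 22.16% = -0.1965
β_Dray = 0.152 × 26.53% / 22.16% = 0.1820
β_Sable = 0.106 × 44.64% / 22.16% = 0.2135
β_Quill = 0.118 × 19.81% / 22.16% = 0.1055
β_Bellamy = 0.819 × 24.59% / 22.16% = 0.9088
β_Harlan = 0.195 × 23.86% / 22.16% = 0.2100
β_P = Σ w_i β_i = 0.09×-0.1965 + 0.26×0.1820 + 0.07×0.2135 + 0.29×0.1055 + 0.19×0.9088 + 0.10×0.2100 = 0.2688
MRP = 9.96% − 3.05% = 6.91%
E(R_P) = R_f + β_P × MRP = 3.05% + 0.2688 × 6.91% = 4.91%

4.91%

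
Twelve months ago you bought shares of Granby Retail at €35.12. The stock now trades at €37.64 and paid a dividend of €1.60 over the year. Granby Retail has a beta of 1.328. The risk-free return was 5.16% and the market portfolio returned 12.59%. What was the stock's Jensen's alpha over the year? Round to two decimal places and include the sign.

-3.30%

Realised HPR = (P1 + D1 − P0) / P0 = (37.64 + 1.60 − 35.12) / 35.12 = 4.12 / 35.12 = 11.7312%
MRP = 12.59% − 5.16% = 7.43%
CAPM required = R_f + β·MRP = 5.16% + 1.328 × 7.43% = 15.02704%
α = realised − required = 11.7312% − 15.02704% = -3.30%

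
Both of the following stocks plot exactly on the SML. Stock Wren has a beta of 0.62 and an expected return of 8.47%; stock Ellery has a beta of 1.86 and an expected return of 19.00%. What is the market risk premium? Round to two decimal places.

8.49%

Both satisfy E(R) = R_f + β·MRP, so the slope of the SML is
MRP = (19.00% − 8.47%) / (1.86 − 0.62) = 10.53% / 1.24 = 8.4919%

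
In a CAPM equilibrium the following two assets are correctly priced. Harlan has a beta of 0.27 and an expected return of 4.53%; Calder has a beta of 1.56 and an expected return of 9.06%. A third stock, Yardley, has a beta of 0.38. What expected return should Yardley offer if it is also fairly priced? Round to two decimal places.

MRP (SML slope) = (9.06% − 4.53%) / (1.56 − 0.27) = 4.53% / 1.29 = 3.5116%
R_f (intercept) = 4.53% − 0.27 × 3.5116% = 3.5819%
E(R_Yardley) = R_f + β × MRP = 3.5819% + 0.38 × 3.5116% = 4.92%

4.92%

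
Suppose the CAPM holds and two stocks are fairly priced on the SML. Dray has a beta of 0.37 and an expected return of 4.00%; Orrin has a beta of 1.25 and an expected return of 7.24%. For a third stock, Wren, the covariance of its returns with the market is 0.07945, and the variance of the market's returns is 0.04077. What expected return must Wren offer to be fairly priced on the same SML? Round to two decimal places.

9.81%

MRP = (7.24% − 4.00%) / (1.25 − 0.37) = 3.6818%
R_f = 4.00% − 0.37 × 3.6818% = 2.6377%
β_Wren = Cov / Var(R_m) = 0.07945 / 0.04077 = 1.9487
E(R_Wren) = R_f + β × MRP = 2.6377% + 1.9487 × 3.6818% = 9.81%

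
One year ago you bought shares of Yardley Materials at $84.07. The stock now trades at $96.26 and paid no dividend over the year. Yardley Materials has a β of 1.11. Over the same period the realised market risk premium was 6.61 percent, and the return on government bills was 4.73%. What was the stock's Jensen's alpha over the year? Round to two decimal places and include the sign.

Realised HPR = (P1 + D1 − P0) / P0 = (96.26 + 0.00 − 84.07) / 84.07 = 12.19 / 84.07 = 14.4998%
CAPM required = R_f + β·MRP = 4.73% + 1.11 × 6.61% = 12.0671%
α = realised − required = 14.4998% − 12.0671% = +2.43%

+2.43%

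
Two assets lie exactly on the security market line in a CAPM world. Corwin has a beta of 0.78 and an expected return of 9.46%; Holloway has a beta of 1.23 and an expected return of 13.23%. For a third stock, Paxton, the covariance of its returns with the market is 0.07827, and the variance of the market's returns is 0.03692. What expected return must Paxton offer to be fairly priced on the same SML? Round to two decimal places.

20.69%

MRP = (13.23% − 9.46%) / (1.23 − 0.78) = 8.3778%
R_f = 9.46% − 0.78 × 8.3778% = 2.9253%
β_Paxton = Cov / Var(R_m) = 0.07827 / 0.03692 = 2.1200
E(R_Paxton) = R_f + β × MRP = 2.9253% + 2.1200 × 8.3778% = 20.69%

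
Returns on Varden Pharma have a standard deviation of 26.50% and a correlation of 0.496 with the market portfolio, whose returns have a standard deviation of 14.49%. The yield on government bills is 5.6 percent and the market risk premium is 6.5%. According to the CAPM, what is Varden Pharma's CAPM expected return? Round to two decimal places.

β = ρ × σ_i / σ_m = 0.496 × 26.50% / 14.49% = 0.9071
E(R) = 5.6% + 0.9071 × 6.5% = 11.50%

11.50%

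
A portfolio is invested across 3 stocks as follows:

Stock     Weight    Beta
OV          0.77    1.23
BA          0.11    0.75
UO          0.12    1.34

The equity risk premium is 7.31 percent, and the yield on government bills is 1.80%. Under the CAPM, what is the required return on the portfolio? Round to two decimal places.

10.50%

β_P = Σ w_i β_i = 0.77×1.23 + 0.11×0.75 + 0.12×1.34 = 1.1904
E(R_P) = R_f + β_P × MRP = 1.80% + 1.1904 × 7.31% = 10.50%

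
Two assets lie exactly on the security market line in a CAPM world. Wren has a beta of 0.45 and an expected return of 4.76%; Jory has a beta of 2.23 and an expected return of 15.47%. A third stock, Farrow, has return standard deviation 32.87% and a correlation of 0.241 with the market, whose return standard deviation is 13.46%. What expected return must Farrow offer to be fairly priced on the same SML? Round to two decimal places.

MRP = (15.47% − 4.76%) / (2.23 − 0.45) = 6.0169%
R_f = 4.76% − 0.45 × 6.0169% = 2.0524%
β_Farrow = ρ·σ_i/σ_m = 0.241 × 32.87 / 13.46 = 0.5885
E(R_Farrow) = R_f + β × MRP = 2.0524% + 0.5885 × 6.0169% = 5.59%

5.59%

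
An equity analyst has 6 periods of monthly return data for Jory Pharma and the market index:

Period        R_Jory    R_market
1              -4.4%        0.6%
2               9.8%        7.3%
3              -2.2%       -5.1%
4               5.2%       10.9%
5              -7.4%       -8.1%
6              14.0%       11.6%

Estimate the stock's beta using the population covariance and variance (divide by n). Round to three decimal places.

Mean R_i = (-4.4 + 9.8 − 2.2 + 5.2 − 7.4 + 14.0) / 6 = 2.5000%
Mean R_m = (0.6 + 7.3 − 5.1 + 10.9 − 8.1 + 11.6) / 6 = 2.8667%
Σ(R_i − R̄_i)(R_m − R̄_m) = 316.1400  ⇒  Cov = 316.1400 / 6 = 52.6900
Σ(R_m − R̄_m)² = 349.3333  ⇒  Var(R_m) = 349.3333 / 6 = 58.2222
β = Cov / Var(R_m) = 52.6900 / 58.2222 = 0.9050

0.905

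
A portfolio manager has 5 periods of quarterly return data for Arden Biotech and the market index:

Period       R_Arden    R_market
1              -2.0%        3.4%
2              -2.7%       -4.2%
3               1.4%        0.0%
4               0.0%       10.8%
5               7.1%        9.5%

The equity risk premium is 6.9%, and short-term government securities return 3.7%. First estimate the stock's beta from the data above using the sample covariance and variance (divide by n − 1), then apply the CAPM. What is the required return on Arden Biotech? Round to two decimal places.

Mean R_i = (-2.0 − 2.7 + 1.4 + 0.0 + 7.1) / 5 = 0.7600%
Mean R_m = (3.4 − 4.2 + 0.0 + 10.8 + 9.5) / 5 = 3.9000%
Σ(R_i − R̄_i)(R_m − R̄_m) = 57.1700  ⇒  Cov = 57.1700 / 4 = 14.2925
Σ(R_m − R̄_m)² = 160.0400  ⇒  Var(R_m) = 160.0400 / 4 = 40.0100
β = Cov / Var(R_m) = 14.2925 / 40.0100 = 0.3572
E(R) = R_f + β × MRP = 3.7% + 0.3572 × 6.9% = 6.16%

6.16%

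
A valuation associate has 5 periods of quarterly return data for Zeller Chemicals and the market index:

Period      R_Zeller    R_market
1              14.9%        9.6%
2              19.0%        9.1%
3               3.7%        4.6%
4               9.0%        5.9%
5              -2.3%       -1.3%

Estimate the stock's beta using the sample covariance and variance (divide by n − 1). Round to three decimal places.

1.844

Mean R_i = (14.9 + 19.0 + 3.7 + 9.0 − 2.3) / 5 = 8.8600%
Mean R_m = (9.6 + 9.1 + 4.6 + 5.9 − 1.3) / 5 = 5.5800%
Σ(R_i − R̄_i)(R_m − R̄_m) = 141.8560  ⇒  Cov = 141.8560 / 4 = 35.4640
Σ(R_m − R̄_m)² = 76.9480  ⇒  Var(R_m) = 76.9480 / 4 = 19.2370
β = Cov / Var(R_m) = 35.4640 / 19.2370 = 1.8435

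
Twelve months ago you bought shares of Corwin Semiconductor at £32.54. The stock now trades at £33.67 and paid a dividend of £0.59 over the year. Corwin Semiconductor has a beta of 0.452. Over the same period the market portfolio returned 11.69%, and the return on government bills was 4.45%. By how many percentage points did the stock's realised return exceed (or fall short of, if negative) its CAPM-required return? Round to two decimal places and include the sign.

-2.44%

Realised HPR = (P1 + D1 − P0) / P0 = (33.67 + 0.59 − 32.54) / 32.54 = 1.72 / 32.54 = 5.2858%
MRP = 11.69% − 4.45% = 7.24%
CAPM required = R_f + β·MRP = 4.45% + 0.452 × 7.24% = 7.72248%
α = realised − required = 5.2858% − 7.72248% = -2.44%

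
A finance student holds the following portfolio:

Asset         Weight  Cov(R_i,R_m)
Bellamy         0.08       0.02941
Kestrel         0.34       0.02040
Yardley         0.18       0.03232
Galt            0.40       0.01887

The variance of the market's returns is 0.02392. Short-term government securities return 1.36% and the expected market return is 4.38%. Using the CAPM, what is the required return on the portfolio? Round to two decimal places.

4.22%

β_Bellamy = 0.02941 / 0.02392 = 1.2295
β_Kestrel = 0.02040 / 0.02392 = 0.8528
β_Yardley = 0.03232 / 0.02392 = 1.3512
β_Galt = 0.01887 / 0.02392 = 0.7889
β_P = Σ w_i β_i = 0.08×1.2295 + 0.34×0.8528 + 0.18×1.3512 + 0.40×0.7889 = 0.9471
MRP = 4.38% − 1.36% = 3.02%
E(R_P) = R_f + β_P × MRP = 1.36% + 0.9471 × 3.02% = 4.22%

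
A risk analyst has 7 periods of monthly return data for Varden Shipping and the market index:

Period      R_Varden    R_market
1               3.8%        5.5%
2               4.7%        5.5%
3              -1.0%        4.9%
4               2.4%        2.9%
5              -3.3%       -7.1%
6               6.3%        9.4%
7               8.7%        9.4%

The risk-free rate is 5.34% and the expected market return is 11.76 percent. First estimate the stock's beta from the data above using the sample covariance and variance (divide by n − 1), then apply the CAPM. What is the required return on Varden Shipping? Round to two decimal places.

Mean R_i = (3.8 + 4.7 − 1.0 + 2.4 − 3.3 + 6.3 + 8.7) / 7 = 3.0857%
Mean R_m = (5.5 + 5.5 + 4.9 + 2.9 − 7.1 + 9.4 + 9.4) / 7 = 4.3571%
Σ(R_i − R̄_i)(R_m − R̄_m) = 119.1257  ⇒  Cov = 119.1257 / 6 = 19.8543
Σ(R_m − R̄_m)² = 187.1571  ⇒  Var(R_m) = 187.1571 / 6 = 31.1929
β = Cov / Var(R_m) = 19.8543 / 31.1929 = 0.6365
MRP = 11.76% − 5.34% = 6.42%
E(R) = R_f + β × MRP = 5.34% + 0.6365 × 6.42% = 9.43%

9.43%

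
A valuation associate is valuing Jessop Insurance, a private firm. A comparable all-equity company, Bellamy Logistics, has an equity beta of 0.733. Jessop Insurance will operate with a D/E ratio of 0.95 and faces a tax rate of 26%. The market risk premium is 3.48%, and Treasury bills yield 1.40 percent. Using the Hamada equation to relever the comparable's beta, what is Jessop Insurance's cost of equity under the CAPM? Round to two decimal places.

5.74%

β_L = β_U × [1 + (1 − t)(D/E)] = 0.733 × [1 + (1 − 0.26) × 0.95]
    = 0.733 × [1 + 0.74 × 0.95] = 0.733 × 1.7030 = 1.2483
E(R) = R_f + β_L × MRP = 1.40% + 1.2483 × 3.48% = 5.74%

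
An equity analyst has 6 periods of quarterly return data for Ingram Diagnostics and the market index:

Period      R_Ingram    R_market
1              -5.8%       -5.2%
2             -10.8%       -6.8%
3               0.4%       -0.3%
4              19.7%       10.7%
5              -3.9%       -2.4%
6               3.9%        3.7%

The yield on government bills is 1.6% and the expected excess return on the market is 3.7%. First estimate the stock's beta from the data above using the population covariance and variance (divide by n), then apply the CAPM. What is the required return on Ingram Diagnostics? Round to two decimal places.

Mean R_i = (-5.8 − 10.8 + 0.4 + 19.7 − 3.9 + 3.9) / 6 = 0.5833%
Mean R_m = (-5.2 − 6.8 − 0.3 + 10.7 − 2.4 + 3.7) / 6 = -0.0500%
Σ(R_i − R̄_i)(R_m − R̄_m) = 338.2350  ⇒  Cov = 338.2350 / 6 = 56.3725
Σ(R_m − R̄_m)² = 207.2950  ⇒  Var(R_m) = 207.2950 / 6 = 34.5492
β = Cov / Var(R_m) = 56.3725 / 34.5492 = 1.6317
E(R) = R_f + β × MRP = 1.6% + 1.6317 × 3.7% = 7.64%

7.64%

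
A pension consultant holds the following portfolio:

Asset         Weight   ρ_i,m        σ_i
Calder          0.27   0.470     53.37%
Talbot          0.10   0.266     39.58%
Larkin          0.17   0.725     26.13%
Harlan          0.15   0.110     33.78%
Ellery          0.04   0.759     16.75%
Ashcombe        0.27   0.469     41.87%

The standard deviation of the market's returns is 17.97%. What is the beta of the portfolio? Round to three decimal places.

β_Calder = 0.470 × 53.37% / 17.97% = 1.3959
β_Talbot = 0.266 × 39.58% / 17.97% = 0.5859
β_Larkin = 0.725 × 26.13% / 17.97% = 1.0542
β_Harlan = 0.110 × 33.78% / 17.97% = 0.2068
β_Ellery = 0.759 × 16.75% / 17.97% = 0.7075
β_Ashcombe = 0.469 × 41.87% / 17.97% = 1.0928
β_P = Σ w_i β_i = 0.27×1.3959 + 0.10×0.5859 + 0.17×1.0542 + 0.15×0.2068 + 0.04×0.7075 + 0.27×1.0928 = 0.9691

0.969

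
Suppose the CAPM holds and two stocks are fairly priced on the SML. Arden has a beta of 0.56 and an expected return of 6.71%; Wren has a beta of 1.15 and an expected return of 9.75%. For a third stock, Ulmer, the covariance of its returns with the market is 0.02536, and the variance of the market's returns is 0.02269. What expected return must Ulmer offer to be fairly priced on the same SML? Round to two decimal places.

MRP = (9.75% − 6.71%) / (1.15 − 0.56) = 5.1525%
R_f = 6.71% − 0.56 × 5.1525% = 3.8246%
β_Ulmer = Cov / Var(R_m) = 0.02536 / 0.02269 = 1.1177
E(R_Ulmer) = R_f + β × MRP = 3.8246% + 1.1177 × 5.1525% = 9.58%

9.58%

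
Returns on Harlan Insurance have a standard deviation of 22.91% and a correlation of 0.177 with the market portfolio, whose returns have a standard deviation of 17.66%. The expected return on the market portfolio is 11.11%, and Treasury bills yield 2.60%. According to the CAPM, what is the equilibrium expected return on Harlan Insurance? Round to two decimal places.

4.55%

β = ρ × σ_i / σ_m = 0.177 × 22.91% / 17.66% = 0.2296
MRP = 11.11% − 2.60% = 8.51%
E(R) = 2.60% + 0.2296 × 8.51% = 4.55%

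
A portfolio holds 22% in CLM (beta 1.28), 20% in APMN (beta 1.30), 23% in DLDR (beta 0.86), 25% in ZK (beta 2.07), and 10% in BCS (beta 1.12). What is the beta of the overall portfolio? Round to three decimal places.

β_P = Σ w_i β_i = 0.22×1.28 + 0.20×1.30 + 0.23×0.86 + 0.25×2.07 + 0.10×1.12 = 1.3689

1.369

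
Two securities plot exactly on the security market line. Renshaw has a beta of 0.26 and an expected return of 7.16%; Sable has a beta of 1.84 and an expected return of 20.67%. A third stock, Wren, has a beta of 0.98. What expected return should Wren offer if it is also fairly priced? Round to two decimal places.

MRP (SML slope) = (20.67% − 7.16%) / (1.84 − 0.26) = 13.51% / 1.58 = 8.5506%
R_f (intercept) = 7.16% − 0.26 × 8.5506% = 4.9368%
E(R_Wren) = R_f + β × MRP = 4.9368% + 0.98 × 8.5506% = 13.32%

13.32%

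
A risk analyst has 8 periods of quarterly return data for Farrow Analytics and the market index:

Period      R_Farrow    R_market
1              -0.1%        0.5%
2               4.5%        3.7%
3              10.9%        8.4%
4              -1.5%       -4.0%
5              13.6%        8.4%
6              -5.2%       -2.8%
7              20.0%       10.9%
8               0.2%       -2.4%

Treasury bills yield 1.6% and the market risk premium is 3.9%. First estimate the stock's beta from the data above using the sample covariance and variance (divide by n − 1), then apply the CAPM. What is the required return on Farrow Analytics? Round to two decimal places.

Mean R_i = (-0.1 + 4.5 + 10.9 − 1.5 + 13.6 − 5.2 + 20.0 + 0.2) / 8 = 5.3000%
Mean R_m = (0.5 + 3.7 + 8.4 − 4.0 + 8.4 − 2.8 + 10.9 − 2.4) / 8 = 2.8375%
Σ(R_i − R̄_i)(R_m − R̄_m) = 340.1700  ⇒  Cov = 340.1700 / 7 = 48.5957
Σ(R_m − R̄_m)² = 239.0588  ⇒  Var(R_m) = 239.0588 / 7 = 34.1513
β = Cov / Var(R_m) = 48.5957 / 34.1513 = 1.4230
E(R) = R_f + β × MRP = 1.6% + 1.4230 × 3.9% = 7.15%

7.15%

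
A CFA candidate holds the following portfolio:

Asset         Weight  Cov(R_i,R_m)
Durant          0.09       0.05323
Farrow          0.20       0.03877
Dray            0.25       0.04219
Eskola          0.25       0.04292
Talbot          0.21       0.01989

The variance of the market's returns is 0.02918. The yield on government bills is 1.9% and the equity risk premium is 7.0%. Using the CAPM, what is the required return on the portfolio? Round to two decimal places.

β_Durant = 0.05323 / 0.02918 = 1.8242
β_Farrow = 0.03877 / 0.02918 = 1.3286
β_Dray = 0.04219 / 0.02918 = 1.4459
β_Eskola = 0.04292 / 0.02918 = 1.4709
β_Talbot = 0.01989 / 0.02918 = 0.6816
β_P = Σ w_i β_i = 0.09×1.8242 + 0.20×1.3286 + 0.25×1.4459 + 0.25×1.4709 + 0.21×0.6816 = 1.3022
E(R_P) = R_f + β_P × MRP = 1.9% + 1.3022 × 7.0% = 11.02%

11.02%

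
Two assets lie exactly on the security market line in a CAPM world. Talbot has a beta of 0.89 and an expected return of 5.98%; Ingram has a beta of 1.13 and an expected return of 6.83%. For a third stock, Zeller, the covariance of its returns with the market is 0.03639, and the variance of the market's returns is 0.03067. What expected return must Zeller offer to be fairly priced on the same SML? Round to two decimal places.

MRP = (6.83% − 5.98%) / (1.13 − 0.89) = 3.5417%
R_f = 5.98% − 0.89 × 3.5417% = 2.8279%
β_Zeller = Cov / Var(R_m) = 0.03639 / 0.03067 = 1.1865
E(R_Zeller) = R_f + β × MRP = 2.8279% + 1.1865 × 3.5417% = 7.03%

7.03%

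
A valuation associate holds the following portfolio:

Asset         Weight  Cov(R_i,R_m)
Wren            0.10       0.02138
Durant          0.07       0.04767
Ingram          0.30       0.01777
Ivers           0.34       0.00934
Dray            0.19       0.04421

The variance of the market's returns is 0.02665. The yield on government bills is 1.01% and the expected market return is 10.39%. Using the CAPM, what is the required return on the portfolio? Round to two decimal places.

8.89%

β_Wren = 0.02138 / 0.02665 = 0.8023
β_Durant = 0.04767 / 0.02665 = 1.7887
β_Ingram = 0.01777 / 0.02665 = 0.6668
β_Ivers = 0.00934 / 0.02665 = 0.3505
β_Dray = 0.04421 / 0.02665 = 1.6589
β_P = Σ w_i β_i = 0.10×0.8023 + 0.07×1.7887 + 0.30×0.6668 + 0.34×0.3505 + 0.19×1.6589 = 0.8398
MRP = 10.39% − 1.01% = 9.38%
E(R_P) = R_f + β_P × MRP = 1.01% + 0.8398 × 9.38% = 8.89%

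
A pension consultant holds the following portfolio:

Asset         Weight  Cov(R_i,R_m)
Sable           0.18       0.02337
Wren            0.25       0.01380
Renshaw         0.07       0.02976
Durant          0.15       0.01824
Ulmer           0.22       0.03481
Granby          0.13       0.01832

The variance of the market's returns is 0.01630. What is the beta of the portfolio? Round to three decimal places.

β_Sable = 0.02337 / 0.01630 = 1.4337
β_Wren = 0.01380 / 0.01630 = 0.8466
β_Renshaw = 0.02976 / 0.01630 = 1.8258
β_Durant = 0.01824 / 0.01630 = 1.1190
β_Ulmer = 0.03481 / 0.01630 = 2.1356
β_Granby = 0.01832 / 0.01630 = 1.1239
β_P = Σ w_i β_i = 0.18×1.4337 + 0.25×0.8466 + 0.07×1.8258 + 0.15×1.1190 + 0.22×2.1356 + 0.13×1.1239 = 1.3813

1.381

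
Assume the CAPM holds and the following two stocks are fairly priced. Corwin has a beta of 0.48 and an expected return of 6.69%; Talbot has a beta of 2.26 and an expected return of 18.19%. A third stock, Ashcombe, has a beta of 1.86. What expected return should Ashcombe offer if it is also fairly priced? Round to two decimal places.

15.61%

MRP (SML slope) = (18.19% − 6.69%) / (2.26 − 0.48) = 11.50% / 1.78 = 6.4607%
R_f (intercept) = 6.69% − 0.48 × 6.4607% = 3.5889%
E(R_Ashcombe) = R_f + β × MRP = 3.5889% + 1.86 × 6.4607% = 15.61%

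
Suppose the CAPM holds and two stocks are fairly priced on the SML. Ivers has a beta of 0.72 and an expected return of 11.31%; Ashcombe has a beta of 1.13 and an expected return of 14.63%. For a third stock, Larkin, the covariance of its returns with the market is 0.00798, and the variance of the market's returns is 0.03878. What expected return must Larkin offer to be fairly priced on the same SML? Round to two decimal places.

7.15%

MRP = (14.63% − 11.31%) / (1.13 − 0.72) = 8.0976%
R_f = 11.31% − 0.72 × 8.0976% = 5.4797%
β_Larkin = Cov / Var(R_m) = 0.00798 / 0.03878 = 0.2058
E(R_Larkin) = R_f + β × MRP = 5.4797% + 0.2058 × 8.0976% = 7.15%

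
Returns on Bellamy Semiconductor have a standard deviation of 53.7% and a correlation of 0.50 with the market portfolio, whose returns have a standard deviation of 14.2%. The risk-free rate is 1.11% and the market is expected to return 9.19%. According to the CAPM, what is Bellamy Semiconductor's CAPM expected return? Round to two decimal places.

β = ρ × σ_i / σ_m = 0.50 × 53.7% / 14.2% = 1.8908
MRP = 9.19% − 1.11% = 8.08%
E(R) = 1.11% + 1.8908 × 8.08% = 16.39%

16.39%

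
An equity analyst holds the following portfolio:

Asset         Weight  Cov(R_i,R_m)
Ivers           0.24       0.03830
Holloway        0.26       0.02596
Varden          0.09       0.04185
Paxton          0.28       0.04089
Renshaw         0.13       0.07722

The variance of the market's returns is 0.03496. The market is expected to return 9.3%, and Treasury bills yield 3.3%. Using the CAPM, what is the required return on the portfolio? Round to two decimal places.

β_Ivers = 0.03830 / 0.03496 = 1.0955
β_Holloway = 0.02596 / 0.03496 = 0.7426
β_Varden = 0.04185 / 0.03496 = 1.1971
β_Paxton = 0.04089 / 0.03496 = 1.1696
β_Renshaw = 0.07722 / 0.03496 = 2.2088
β_P = Σ w_i β_i = 0.24×1.0955 + 0.26×0.7426 + 0.09×1.1971 + 0.28×1.1696 + 0.13×2.2088 = 1.1784
MRP = 9.3% − 3.3% = 6.00%
E(R_P) = R_f + β_P × MRP = 3.3% + 1.1784 × 6.0% = 10.37%

10.37%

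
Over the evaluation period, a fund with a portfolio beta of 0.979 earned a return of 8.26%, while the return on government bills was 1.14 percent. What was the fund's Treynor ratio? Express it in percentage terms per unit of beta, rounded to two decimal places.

7.27%

Treynor = (R_P − R_f) / β_P = (8.26% − 1.14%) / 0.9790 = 7.12% / 0.9790 = 7.27%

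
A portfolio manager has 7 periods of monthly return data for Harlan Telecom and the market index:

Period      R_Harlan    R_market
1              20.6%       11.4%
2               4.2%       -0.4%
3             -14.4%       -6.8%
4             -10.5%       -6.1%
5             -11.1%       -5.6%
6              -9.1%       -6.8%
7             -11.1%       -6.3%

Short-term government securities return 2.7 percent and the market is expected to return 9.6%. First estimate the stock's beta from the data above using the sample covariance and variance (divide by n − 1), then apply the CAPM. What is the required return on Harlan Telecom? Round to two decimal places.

Mean R_i = (20.6 + 4.2 − 14.4 − 10.5 − 11.1 − 9.1 − 11.1) / 7 = -4.4857%
Mean R_m = (11.4 − 0.4 − 6.8 − 6.1 − 5.6 − 6.8 − 6.3) / 7 = -2.9429%
Σ(R_i − R̄_i)(R_m − R̄_m) = 496.6943  ⇒  Cov = 496.6943 / 6 = 82.7824
Σ(R_m − R̄_m)² = 270.2371  ⇒  Var(R_m) = 270.2371 / 6 = 45.0395
β = Cov / Var(R_m) = 82.7824 / 45.0395 = 1.8380
MRP = 9.6% − 2.7% = 6.90%
E(R) = R_f + β × MRP = 2.7% + 1.8380 × 6.9% = 15.38%

15.38%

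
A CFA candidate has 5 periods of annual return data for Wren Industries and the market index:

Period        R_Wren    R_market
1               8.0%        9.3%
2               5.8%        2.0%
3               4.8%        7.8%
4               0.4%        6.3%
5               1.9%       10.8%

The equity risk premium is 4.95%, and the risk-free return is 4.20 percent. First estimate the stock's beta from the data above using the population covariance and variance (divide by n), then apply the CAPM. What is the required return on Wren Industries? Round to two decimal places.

3.67%

Mean R_i = (8.0 + 5.8 + 4.8 + 0.4 + 1.9) / 5 = 4.1800%
Mean R_m = (9.3 + 2.0 + 7.8 + 6.3 + 10.8) / 5 = 7.2400%
Σ(R_i − R̄_i)(R_m − R̄_m) = -4.8360  ⇒  Cov = -4.8360 / 5 = -0.9672
Σ(R_m − R̄_m)² = 45.5720  ⇒  Var(R_m) = 45.5720 / 5 = 9.1144
β = Cov / Var(R_m) = -0.9672 / 9.1144 = -0.1061
E(R) = R_f + β × MRP = 4.20% + -0.1061 × 4.95% = 3.67%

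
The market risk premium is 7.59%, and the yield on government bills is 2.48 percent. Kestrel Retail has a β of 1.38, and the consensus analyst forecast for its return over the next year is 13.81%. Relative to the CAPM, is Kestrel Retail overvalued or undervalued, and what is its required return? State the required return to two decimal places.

Undervalued; required return 12.95%

Required return = R_f + β·MRP = 2.48% + 1.38 × 7.59% = 12.95%
Forecast 13.81% > required 12.95% → the stock plots above the SML → undervalued.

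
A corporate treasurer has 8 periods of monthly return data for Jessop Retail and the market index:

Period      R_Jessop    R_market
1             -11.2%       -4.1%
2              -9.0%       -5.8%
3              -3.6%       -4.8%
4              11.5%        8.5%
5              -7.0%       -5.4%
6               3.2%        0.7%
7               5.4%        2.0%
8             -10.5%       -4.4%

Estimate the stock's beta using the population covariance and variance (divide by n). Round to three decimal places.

Mean R_i = (-11.2 − 9.0 − 3.6 + 11.5 − 7.0 + 3.2 + 5.4 − 10.5) / 8 = -2.6500%
Mean R_m = (-4.1 − 5.8 − 4.8 + 8.5 − 5.4 + 0.7 + 2.0 − 4.4) / 8 = -1.6625%
Σ(R_i − R̄_i)(R_m − R̄_m) = 274.9450  ⇒  Cov = 274.9450 / 8 = 34.3681
Σ(R_m − R̄_m)² = 176.6388  ⇒  Var(R_m) = 176.6388 / 8 = 22.0799
β = Cov / Var(R_m) = 34.3681 / 22.0799 = 1.5565

1.557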